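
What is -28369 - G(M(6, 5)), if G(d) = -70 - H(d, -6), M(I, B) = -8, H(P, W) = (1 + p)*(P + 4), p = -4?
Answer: -28287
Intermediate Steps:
H(P, W) = -12 - 3*P (H(P, W) = (1 - 4)*(P + 4) = -3*(4 + P) = -12 - 3*P)
G(d) = -58 + 3*d (G(d) = -70 - (-12 - 3*d) = -70 + (12 + 3*d) = -58 + 3*d)
-28369 - G(M(6, 5)) = -28369 - (-58 + 3*(-8)) = -28369 - (-58 - 24) = -28369 - 1*(-82) = -28369 + 82 = -28287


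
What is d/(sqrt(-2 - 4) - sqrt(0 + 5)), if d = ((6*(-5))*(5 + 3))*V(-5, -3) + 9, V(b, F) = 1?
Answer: 231/(sqrt(5) - I*sqrt(6)) ≈ 46.957 + 51.439*I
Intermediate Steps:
d = -231 (d = ((6*(-5))*(5 + 3))*1 + 9 = -30*8*1 + 9 = -240*1 + 9 = -240 + 9 = -231)
d/(sqrt(-2 - 4) - sqrt(0 + 5)) = -231/(sqrt(-2 - 4) - sqrt(0 + 5)) = -231/(sqrt(-6) - sqrt(5)) = -231/(I*sqrt(6) - sqrt(5)) = -231/(-sqrt(5) + I*sqrt(6))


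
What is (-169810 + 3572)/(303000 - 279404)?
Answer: -83119/11798 ≈ -7.0452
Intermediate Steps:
(-169810 + 3572)/(303000 - 279404) = -166238/23596 = -166238*1/23596 = -83119/11798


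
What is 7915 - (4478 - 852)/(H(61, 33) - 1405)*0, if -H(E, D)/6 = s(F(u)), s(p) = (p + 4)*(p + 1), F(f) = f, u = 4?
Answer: 7915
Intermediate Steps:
s(p) = (1 + p)*(4 + p) (s(p) = (4 + p)*(1 + p) = (1 + p)*(4 + p))
H(E, D) = -240 (H(E, D) = -6*(4 + 4**2 + 5*4) = -6*(4 + 16 + 20) = -6*40 = -240)
7915 - (4478 - 852)/(H(61, 33) - 1405)*0 = 7915 - (4478 - 852)/(-240 - 1405)*0 = 7915 - 3626/(-1645)*0 = 7915 - 3626*(-1/1645)*0 = 7915 - (-518)*0/235 = 7915 - 1*0 = 7915 + 0 = 7915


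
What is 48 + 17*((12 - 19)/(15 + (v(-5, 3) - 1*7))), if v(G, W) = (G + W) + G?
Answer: -71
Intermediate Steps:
v(G, W) = W + 2*G
48 + 17*((12 - 19)/(15 + (v(-5, 3) - 1*7))) = 48 + 17*((12 - 19)/(15 + ((3 + 2*(-5)) - 1*7))) = 48 + 17*(-7/(15 + ((3 - 10) - 7))) = 48 + 17*(-7/(15 + (-7 - 7))) = 48 + 17*(-7/(15 - 14)) = 48 + 17*(-7/1) = 48 + 17*(-7*1) = 48 + 17*(-7) = 48 - 119 = -71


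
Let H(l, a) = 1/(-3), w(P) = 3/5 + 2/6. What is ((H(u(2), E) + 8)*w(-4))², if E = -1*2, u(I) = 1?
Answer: 103684/2025 ≈ 51.202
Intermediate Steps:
w(P) = 14/15 (w(P) = 3*(⅕) + 2*(⅙) = ⅗ + ⅓ = 14/15)
E = -2
H(l, a) = -⅓
((H(u(2), E) + 8)*w(-4))² = ((-⅓ + 8)*(14/15))² = ((23/3)*(14/15))² = (322/45)² = 103684/2025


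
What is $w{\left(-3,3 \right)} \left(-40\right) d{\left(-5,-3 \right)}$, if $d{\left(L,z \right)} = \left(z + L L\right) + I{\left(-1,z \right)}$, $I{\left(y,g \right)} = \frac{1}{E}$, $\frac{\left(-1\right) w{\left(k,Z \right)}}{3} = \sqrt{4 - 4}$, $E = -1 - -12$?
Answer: $0$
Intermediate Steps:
$E = 11$ ($E = -1 + 12 = 11$)
$w{\left(k,Z \right)} = 0$ ($w{\left(k,Z \right)} = - 3 \sqrt{4 - 4} = - 3 \sqrt{0} = \left(-3\right) 0 = 0$)
$I{\left(y,g \right)} = \frac{1}{11}$
$d{\left(L,z \right)} = \frac{1}{11} + z + L^{2}$ ($d{\left(L,z \right)} = \left(z + L L\right) + \frac{1}{11} = \left(z + L^{2}\right) + \frac{1}{11} = \frac{1}{11} + z + L^{2}$)
$w{\left(-3,3 \right)} \left(-40\right) d{\left(-5,-3 \right)} = 0 \left(-40\right) \left(\frac{1}{11} - 3 + \left(-5\right)^{2}\right) = 0 \left(\frac{1}{11} - 3 + 25\right) = 0 \cdot \frac{243}{11} = 0$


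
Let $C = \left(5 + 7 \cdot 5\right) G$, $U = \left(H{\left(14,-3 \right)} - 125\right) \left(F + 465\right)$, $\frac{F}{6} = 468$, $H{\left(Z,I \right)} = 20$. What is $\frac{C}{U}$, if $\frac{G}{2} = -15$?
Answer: $\frac{80}{22911} \approx 0.0034918$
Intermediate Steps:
$F = 2808$ ($F = 6 \cdot 468 = 2808$)
$G = -30$ ($G = 2 \left(-15\right) = -30$)
$U = -343665$ ($U = \left(20 - 125\right) \left(2808 + 465\right) = \left(-105\right) 3273 = -343665$)
$C = -1200$ ($C = \left(5 + 7 \cdot 5\right) \left(-30\right) = \left(5 + 35\right) \left(-30\right) = 40 \left(-30\right) = -1200$)
$\frac{C}{U} = - \frac{1200}{-343665} = \left(-1200\right) \left(- \frac{1}{343665}\right) = \frac{80}{22911}$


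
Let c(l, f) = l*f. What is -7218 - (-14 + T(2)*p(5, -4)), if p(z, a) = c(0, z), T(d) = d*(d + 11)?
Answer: -7204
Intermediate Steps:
c(l, f) = f*l
T(d) = d*(11 + d)
p(z, a) = 0 (p(z, a) = z*0 = 0)
-7218 - (-14 + T(2)*p(5, -4)) = -7218 - (-14 + (2*(11 + 2))*0) = -7218 - (-14 + (2*13)*0) = -7218 - (-14 + 26*0) = -7218 - (-14 + 0) = -7218 - 1*(-14) = -7218 + 14 = -7204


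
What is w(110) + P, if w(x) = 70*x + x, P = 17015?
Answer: 24825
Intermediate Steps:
w(x) = 71*x
w(110) + P = 71*110 + 17015 = 7810 + 17015 = 24825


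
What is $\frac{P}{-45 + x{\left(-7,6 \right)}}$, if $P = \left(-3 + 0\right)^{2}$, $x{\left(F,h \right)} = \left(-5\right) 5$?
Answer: $- \frac{9}{70} \approx -0.12857$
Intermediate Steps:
$x{\left(F,h \right)} = -25$
$P = 9$ ($P = \left(-3\right)^{2} = 9$)
$\frac{P}{-45 + x{\left(-7,6 \right)}} = \frac{1}{-45 - 25} \cdot 9 = \frac{1}{-70} \cdot 9 = \left(- \frac{1}{70}\right) 9 = - \frac{9}{70}$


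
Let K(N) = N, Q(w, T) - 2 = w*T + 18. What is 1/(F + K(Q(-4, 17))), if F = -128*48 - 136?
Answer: -1/6328 ≈ -0.00015803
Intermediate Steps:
Q(w, T) = 20 + T*w (Q(w, T) = 2 + (w*T + 18) = 2 + (T*w + 18) = 2 + (18 + T*w) = 20 + T*w)
F = -6280 (F = -6144 - 136 = -6280)
1/(F + K(Q(-4, 17))) = 1/(-6280 + (20 + 17*(-4))) = 1/(-6280 + (20 - 68)) = 1/(-6280 - 48) = 1/(-6328) = -1/6328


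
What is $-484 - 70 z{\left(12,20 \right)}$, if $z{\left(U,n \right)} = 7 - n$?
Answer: $426$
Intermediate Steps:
$-484 - 70 z{\left(12,20 \right)} = -484 - 70 \left(7 - 20\right) = -484 - -910 = -484 + 910 = 426$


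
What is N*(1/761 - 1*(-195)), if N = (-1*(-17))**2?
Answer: 42886444/761 ≈ 56355.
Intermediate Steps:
N = 289 (N = 17**2 = 289)
N*(1/761 - 1*(-195)) = 289*(1/761 - 1*(-195)) = 289*(1/761 + 195) = 289*(148396/761) = 42886444/761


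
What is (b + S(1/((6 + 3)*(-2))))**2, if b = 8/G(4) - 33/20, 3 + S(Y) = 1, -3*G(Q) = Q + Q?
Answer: 17689/400 ≈ 44.222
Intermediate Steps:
G(Q) = -2*Q/3 (G(Q) = -(Q + Q)/3 = -2*Q/3)
S(Y) = -2 (S(Y) = -3 + 1 = -2)
b = -93/20 (b = 8/((-2/3*4)) - 33/20 = 8/(-8/3) - 33*1/20 = 8*(-3/8) - 33/20 = -3 - 33/20 = -93/20 ≈ -4.6500)
(b + S(1/((6 + 3)*(-2))))**2 = (-93/20 - 2)**2 = (-133/20)**2 = 17689/400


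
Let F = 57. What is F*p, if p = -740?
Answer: -42180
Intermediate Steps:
F*p = 57*(-740) = -42180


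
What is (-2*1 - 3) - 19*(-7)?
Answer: 128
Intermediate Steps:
(-2*1 - 3) - 19*(-7) = (-2 - 3) + 133 = -5 + 133 = 128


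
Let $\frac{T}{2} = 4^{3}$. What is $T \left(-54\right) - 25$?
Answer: $-6937$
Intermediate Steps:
$T = 128$ ($T = 2 \cdot 4^{3} = 2 \cdot 64 = 128$)
$T \left(-54\right) - 25 = 128 \left(-54\right) - 25 = -6912 - 25 = -6937$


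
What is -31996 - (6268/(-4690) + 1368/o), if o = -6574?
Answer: -12979670658/405685 ≈ -31994.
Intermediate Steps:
-31996 - (6268/(-4690) + 1368/o) = -31996 - (6268/(-4690) + 1368/(-6574)) = -31996 - (6268*(-1/4690) + 1368*(-1/6574)) = -31996 - (-3134/2345 - 36/173) = -31996 - 1*(-626602/405685) = -31996 + 626602/405685 = -12979670658/405685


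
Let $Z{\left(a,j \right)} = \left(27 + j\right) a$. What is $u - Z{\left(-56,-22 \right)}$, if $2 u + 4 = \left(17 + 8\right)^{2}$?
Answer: $\frac{1181}{2} \approx 590.5$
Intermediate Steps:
$Z{\left(a,j \right)} = a \left(27 + j\right)$
$u = \frac{621}{2}$ ($u = -2 + \frac{\left(17 + 8\right)^{2}}{2} = -2 + \frac{25^{2}}{2} = -2 + \frac{1}{2} \cdot 625 = -2 + \frac{625}{2} = \frac{621}{2} \approx 310.5$)
$u - Z{\left(-56,-22 \right)} = \frac{621}{2} - - 56 \left(27 - 22\right) = \frac{621}{2} - \left(-56\right) 5 = \frac{621}{2} - -280 = \frac{621}{2} + 280 = \frac{1181}{2}$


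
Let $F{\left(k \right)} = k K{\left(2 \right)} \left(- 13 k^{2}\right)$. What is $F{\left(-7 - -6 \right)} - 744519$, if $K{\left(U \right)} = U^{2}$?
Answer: $-744467$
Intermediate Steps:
$F{\left(k \right)} = - 52 k^{3}$ ($F{\left(k \right)} = k 2^{2} \left(- 13 k^{2}\right) = k 4 \left(- 13 k^{2}\right) = 4 k \left(- 13 k^{2}\right) = - 52 k^{3}$)
$F{\left(-7 - -6 \right)} - 744519 = - 52 \left(-7 - -6\right)^{3} - 744519 = - 52 \left(-7 + 6\right)^{3} - 744519 = - 52 \left(-1\right)^{3} - 744519 = \left(-52\right) \left(-1\right) - 744519 = 52 - 744519 = -744467$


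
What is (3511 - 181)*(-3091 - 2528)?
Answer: -18711270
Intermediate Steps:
(3511 - 181)*(-3091 - 2528) = 3330*(-5619) = -18711270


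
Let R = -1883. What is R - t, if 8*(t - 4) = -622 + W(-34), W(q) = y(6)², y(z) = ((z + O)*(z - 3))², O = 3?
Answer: -545915/8 ≈ -68239.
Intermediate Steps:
y(z) = (-3 + z)²*(3 + z)² (y(z) = ((z + 3)*(z - 3))² = ((3 + z)*(-3 + z))² = ((-3 + z)*(3 + z))² = (-3 + z)²*(3 + z)²)
W(q) = 531441 (W(q) = ((-3 + 6)²*(3 + 6)²)² = (3²*9²)² = (9*81)² = 729² = 531441)
t = 530851/8 (t = 4 + (-622 + 531441)/8 = 4 + (⅛)*530819 = 4 + 530819/8 = 530851/8 ≈ 66356.)
R - t = -1883 - 1*530851/8 = -1883 - 530851/8 = -545915/8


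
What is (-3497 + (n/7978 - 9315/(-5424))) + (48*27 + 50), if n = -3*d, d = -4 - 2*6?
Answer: -15500823675/7212112 ≈ -2149.3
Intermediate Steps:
d = -16 (d = -4 - 12 = -16)
n = 48 (n = -3*(-16) = 48)
(-3497 + (n/7978 - 9315/(-5424))) + (48*27 + 50) = (-3497 + (48/7978 - 9315/(-5424))) + (48*27 + 50) = (-3497 + (48*(1/7978) - 9315*(-1/5424))) + (1296 + 50) = (-3497 + (24/3989 + 3105/1808)) + 1346 = (-3497 + 12429237/7212112) + 1346 = -25208326427/7212112 + 1346 = -15500823675/7212112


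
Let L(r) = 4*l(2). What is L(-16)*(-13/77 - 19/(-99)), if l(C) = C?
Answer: 128/693 ≈ 0.18470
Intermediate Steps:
L(r) = 8 (L(r) = 4*2 = 8)
L(-16)*(-13/77 - 19/(-99)) = 8*(-13/77 - 19/(-99)) = 8*(-13*1/77 - 19*(-1/99)) = 8*(-13/77 + 19/99) = 8*(16/693) = 128/693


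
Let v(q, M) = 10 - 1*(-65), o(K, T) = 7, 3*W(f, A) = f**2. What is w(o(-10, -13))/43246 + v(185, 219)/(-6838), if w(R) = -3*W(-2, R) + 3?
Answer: -812572/73929037 ≈ -0.010991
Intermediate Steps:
W(f, A) = f**2/3
v(q, M) = 75 (v(q, M) = 10 + 65 = 75)
w(R) = -1 (w(R) = -(-2)**2 + 3 = -4 + 3 = -1)
w(o(-10, -13))/43246 + v(185, 219)/(-6838) = -1/43246 + 75/(-6838) = -1*1/43246 + 75*(-1/6838) = -1/43246 - 75/6838 = -812572/73929037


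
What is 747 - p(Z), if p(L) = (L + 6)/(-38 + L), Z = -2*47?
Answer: 2239/3 ≈ 746.33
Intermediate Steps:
Z = -94
p(L) = (6 + L)/(-38 + L)
747 - p(Z) = 747 - (6 - 94)/(-38 - 94) = 747 - (-88)/(-132) = 747 - (-1)*(-88)/132 = 747 - 1*⅔ = 747 - ⅔ = 2239/3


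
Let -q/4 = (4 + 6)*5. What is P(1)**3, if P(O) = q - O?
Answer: -8120601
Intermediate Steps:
q = -200 (q = -4*(4 + 6)*5 = -40*5 = -4*50 = -200)
P(O) = -200 - O
P(1)**3 = (-200 - 1*1)**3 = (-200 - 1)**3 = (-201)**3 = -8120601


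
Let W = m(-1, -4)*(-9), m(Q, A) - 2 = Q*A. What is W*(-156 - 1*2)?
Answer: 8532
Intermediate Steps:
m(Q, A) = 2 + A*Q (m(Q, A) = 2 + Q*A = 2 + A*Q)
W = -54 (W = (2 - 4*(-1))*(-9) = (2 + 4)*(-9) = 6*(-9) = -54)
W*(-156 - 1*2) = -54*(-156 - 1*2) = -54*(-156 - 2) = -54*(-158) = 8532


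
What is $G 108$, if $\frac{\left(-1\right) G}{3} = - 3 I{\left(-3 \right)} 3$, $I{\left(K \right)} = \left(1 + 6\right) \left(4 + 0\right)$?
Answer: $81648$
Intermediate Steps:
$I{\left(K \right)} = 28$ ($I{\left(K \right)} = 7 \cdot 4 = 28$)
$G = 756$ ($G = - 3 \left(-3\right) 28 \cdot 3 = - 3 \left(\left(-84\right) 3\right) = \left(-3\right) \left(-252\right) = 756$)
$G 108 = 756 \cdot 108 = 81648$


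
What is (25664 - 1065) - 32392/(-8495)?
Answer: 209000897/8495 ≈ 24603.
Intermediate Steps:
(25664 - 1065) - 32392/(-8495) = 24599 - 32392*(-1/8495) = 24599 + 32392/8495 = 209000897/8495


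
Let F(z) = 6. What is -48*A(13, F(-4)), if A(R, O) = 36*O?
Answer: -10368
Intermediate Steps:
-48*A(13, F(-4)) = -1728*6 = -48*216 = -10368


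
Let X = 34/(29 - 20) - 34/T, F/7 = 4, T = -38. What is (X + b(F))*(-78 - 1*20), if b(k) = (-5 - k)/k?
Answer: -117103/342 ≈ -342.41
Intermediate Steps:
F = 28 (F = 7*4 = 28)
b(k) = (-5 - k)/k
X = 799/171 (X = 34/(29 - 20) - 34/(-38) = 34/9 - 34*(-1/38) = 34*(1/9) + 17/19 = 34/9 + 17/19 = 799/171 ≈ 4.6725)
(X + b(F))*(-78 - 1*20) = (799/171 + (-5 - 1*28)/28)*(-78 - 1*20) = (799/171 + (-5 - 28)/28)*(-78 - 20) = (799/171 + (1/28)*(-33))*(-98) = (799/171 - 33/28)*(-98) = (16729/4788)*(-98) = -117103/342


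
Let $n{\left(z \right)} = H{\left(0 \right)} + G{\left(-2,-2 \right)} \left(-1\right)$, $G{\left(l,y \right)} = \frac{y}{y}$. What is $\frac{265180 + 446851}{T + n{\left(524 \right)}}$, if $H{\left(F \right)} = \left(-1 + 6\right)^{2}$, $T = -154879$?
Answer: $- \frac{712031}{154855} \approx -4.5981$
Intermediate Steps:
$G{\left(l,y \right)} = 1$
$H{\left(F \right)} = 25$ ($H{\left(F \right)} = 5^{2} = 25$)
$n{\left(z \right)} = 24$ ($n{\left(z \right)} = 25 + 1 \left(-1\right) = 25 - 1 = 24$)
$\frac{265180 + 446851}{T + n{\left(524 \right)}} = \frac{265180 + 446851}{-154879 + 24} = \frac{712031}{-154855} = 712031 \left(- \frac{1}{154855}\right) = - \frac{712031}{154855}$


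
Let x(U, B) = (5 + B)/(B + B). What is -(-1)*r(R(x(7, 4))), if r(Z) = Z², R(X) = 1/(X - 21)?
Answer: 64/25281 ≈ 0.0025315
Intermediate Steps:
x(U, B) = (5 + B)/(2*B) (x(U, B) = (5 + B)/((2*B)) = (5 + B)*(1/(2*B)) = (5 + B)/(2*B))
R(X) = 1/(-21 + X)
-(-1)*r(R(x(7, 4))) = -(-1)*(1/(-21 + (½)*(5 + 4)/4))² = -(-1)*(1/(-21 + (½)*(¼)*9))² = -(-1)*(1/(-21 + 9/8))² = -(-1)*(1/(-159/8))² = -(-1)*(-8/159)² = -(-1)*64/25281 = -1*(-64/25281) = 64/25281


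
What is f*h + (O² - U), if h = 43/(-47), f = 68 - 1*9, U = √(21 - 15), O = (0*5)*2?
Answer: -2537/47 - √6 ≈ -56.428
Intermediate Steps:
O = 0 (O = 0*2 = 0)
U = √6 ≈ 2.4495
f = 59 (f = 68 - 9 = 59)
h = -43/47 (h = 43*(-1/47) = -43/47 ≈ -0.91489)
f*h + (O² - U) = 59*(-43/47) + (0² - √6) = -2537/47 + (0 - √6) = -2537/47 - √6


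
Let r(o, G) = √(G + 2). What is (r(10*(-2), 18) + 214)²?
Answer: 45816 + 856*√5 ≈ 47730.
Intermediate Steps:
r(o, G) = √(2 + G)
(r(10*(-2), 18) + 214)² = (√(2 + 18) + 214)² = (√20 + 214)² = (2*√5 + 214)² = (214 + 2*√5)²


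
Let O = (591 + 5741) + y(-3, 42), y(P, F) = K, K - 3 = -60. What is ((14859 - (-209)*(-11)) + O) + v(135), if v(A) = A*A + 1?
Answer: 37061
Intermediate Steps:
K = -57 (K = 3 - 60 = -57)
v(A) = 1 + A² (v(A) = A² + 1 = 1 + A²)
y(P, F) = -57
O = 6275 (O = (591 + 5741) - 57 = 6332 - 57 = 6275)
((14859 - (-209)*(-11)) + O) + v(135) = ((14859 - (-209)*(-11)) + 6275) + (1 + 135²) = ((14859 - 1*2299) + 6275) + (1 + 18225) = ((14859 - 2299) + 6275) + 18226 = (12560 + 6275) + 18226 = 18835 + 18226 = 37061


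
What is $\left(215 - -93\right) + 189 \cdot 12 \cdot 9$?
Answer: $20720$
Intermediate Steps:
$\left(215 - -93\right) + 189 \cdot 12 \cdot 9 = \left(215 + 93\right) + 189 \cdot 108 = 308 + 20412 = 20720$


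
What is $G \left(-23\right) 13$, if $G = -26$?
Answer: $7774$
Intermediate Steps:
$G \left(-23\right) 13 = \left(-26\right) \left(-23\right) 13 = 598 \cdot 13 = 7774$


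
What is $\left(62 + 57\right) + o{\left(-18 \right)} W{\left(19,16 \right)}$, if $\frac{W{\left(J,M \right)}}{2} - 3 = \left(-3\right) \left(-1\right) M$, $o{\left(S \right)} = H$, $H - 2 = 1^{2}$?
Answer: $425$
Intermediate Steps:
$H = 3$ ($H = 2 + 1^{2} = 2 + 1 = 3$)
$o{\left(S \right)} = 3$
$W{\left(J,M \right)} = 6 + 6 M$ ($W{\left(J,M \right)} = 6 + 2 \left(-3\right) \left(-1\right) M = 6 + 2 \cdot 3 M = 6 + 6 M$)
$\left(62 + 57\right) + o{\left(-18 \right)} W{\left(19,16 \right)} = \left(62 + 57\right) + 3 \left(6 + 6 \cdot 16\right) = 119 + 3 \left(6 + 96\right) = 119 + 3 \cdot 102 = 119 + 306 = 425$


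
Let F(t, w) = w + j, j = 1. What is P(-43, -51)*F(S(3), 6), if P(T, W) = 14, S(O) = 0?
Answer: 98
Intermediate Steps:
F(t, w) = 1 + w (F(t, w) = w + 1 = 1 + w)
P(-43, -51)*F(S(3), 6) = 14*(1 + 6) = 14*7 = 98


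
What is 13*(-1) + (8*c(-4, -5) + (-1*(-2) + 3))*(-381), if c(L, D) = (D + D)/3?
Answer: 8242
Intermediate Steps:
c(L, D) = 2*D/3 (c(L, D) = (2*D)*(⅓) = 2*D/3)
13*(-1) + (8*c(-4, -5) + (-1*(-2) + 3))*(-381) = 13*(-1) + (8*((⅔)*(-5)) + (-1*(-2) + 3))*(-381) = -13 + (8*(-10/3) + (2 + 3))*(-381) = -13 + (-80/3 + 5)*(-381) = -13 - 65/3*(-381) = -13 + 8255 = 8242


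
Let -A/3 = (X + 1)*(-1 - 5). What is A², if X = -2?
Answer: 324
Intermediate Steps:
A = -18 (A = -3*(-2 + 1)*(-1 - 5) = -(-3)*(-6) = -3*6 = -18)
A² = (-18)² = 324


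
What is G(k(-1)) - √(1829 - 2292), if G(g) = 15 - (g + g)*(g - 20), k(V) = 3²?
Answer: 213 - I*√463 ≈ 213.0 - 21.517*I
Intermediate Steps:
k(V) = 9
G(g) = 15 - 2*g*(-20 + g)
G(k(-1)) - √(1829 - 2292) = (15 - 2*9² + 40*9) - √(1829 - 2292) = (15 - 2*81 + 360) - √(-463) = (15 - 162 + 360) - I*√463 = 213 - I*√463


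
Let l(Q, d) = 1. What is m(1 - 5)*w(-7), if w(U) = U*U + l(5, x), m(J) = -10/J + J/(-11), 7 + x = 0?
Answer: 1575/11 ≈ 143.18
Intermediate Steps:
x = -7 (x = -7 + 0 = -7)
m(J) = -10/J - J/11 (m(J) = -10/J + J*(-1/11) = -10/J - J/11)
w(U) = 1 + U**2 (w(U) = U*U + 1 = U**2 + 1 = 1 + U**2)
m(1 - 5)*w(-7) = (-10/(1 - 5) - (1 - 5)/11)*(1 + (-7)**2) = (-10/(-4) - 1/11*(-4))*(1 + 49) = (-10*(-1/4) + 4/11)*50 = (5/2 + 4/11)*50 = (63/22)*50 = 1575/11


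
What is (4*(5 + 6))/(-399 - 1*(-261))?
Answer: -22/69 ≈ -0.31884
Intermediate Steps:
(4*(5 + 6))/(-399 - 1*(-261)) = (4*11)/(-399 + 261) = 44/(-138) = 44*(-1/138) = -22/69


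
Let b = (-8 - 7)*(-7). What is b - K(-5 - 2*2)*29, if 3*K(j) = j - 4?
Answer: 692/3 ≈ 230.67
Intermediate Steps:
K(j) = -4/3 + j/3 (K(j) = (j - 4)/3 = (-4 + j)/3 = -4/3 + j/3)
b = 105 (b = -15*(-7) = 105)
b - K(-5 - 2*2)*29 = 105 - (-4/3 + (-5 - 2*2)/3)*29 = 105 - (-4/3 + (-5 - 4)/3)*29 = 105 - (-4/3 + (1/3)*(-9))*29 = 105 - (-4/3 - 3)*29 = 105 - (-13)*29/3 = 105 - 1*(-377/3) = 105 + 377/3 = 692/3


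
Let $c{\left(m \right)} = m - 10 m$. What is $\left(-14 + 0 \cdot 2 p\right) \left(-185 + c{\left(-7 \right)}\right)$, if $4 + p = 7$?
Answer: $1708$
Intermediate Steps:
$p = 3$ ($p = -4 + 7 = 3$)
$c{\left(m \right)} = - 9 m$ ($c{\left(m \right)} = m - 10 m = - 9 m$)
$\left(-14 + 0 \cdot 2 p\right) \left(-185 + c{\left(-7 \right)}\right) = \left(-14 + 0 \cdot 2 \cdot 3\right) \left(-185 - -63\right) = \left(-14 + 0 \cdot 3\right) \left(-185 + 63\right) = \left(-14 + 0\right) \left(-122\right) = \left(-14\right) \left(-122\right) = 1708$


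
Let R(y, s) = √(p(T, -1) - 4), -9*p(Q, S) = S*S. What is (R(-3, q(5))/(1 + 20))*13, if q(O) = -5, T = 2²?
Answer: 13*I*√37/63 ≈ 1.2552*I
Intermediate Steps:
T = 4
p(Q, S) = -S²/9 (p(Q, S) = -S*S/9 = -S²/9)
R(y, s) = I*√37/3 (R(y, s) = √(-⅑*(-1)² - 4) = √(-⅑*1 - 4) = √(-⅑ - 4) = √(-37/9) = I*√37/3)
(R(-3, q(5))/(1 + 20))*13 = ((I*√37/3)/(1 + 20))*13 = ((I*√37/3)/21)*13 = (I*√37/63)*13 = 13*I*√37/63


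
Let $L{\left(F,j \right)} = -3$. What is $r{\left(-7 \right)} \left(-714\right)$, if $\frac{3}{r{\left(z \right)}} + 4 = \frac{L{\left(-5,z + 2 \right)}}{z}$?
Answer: $\frac{14994}{25} \approx 599.76$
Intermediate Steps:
$r{\left(z \right)} = \frac{3}{-4 - \frac{3}{z}}$
$r{\left(-7 \right)} \left(-714\right) = \left(-3\right) \left(-7\right) \frac{1}{3 + 4 \left(-7\right)} \left(-714\right) = \left(-3\right) \left(-7\right) \frac{1}{3 - 28} \left(-714\right) = \left(-3\right) \left(-7\right) \frac{1}{-25} \left(-714\right) = \left(-3\right) \left(-7\right) \left(- \frac{1}{25}\right) \left(-714\right) = \left(- \frac{21}{25}\right) \left(-714\right) = \frac{14994}{25}$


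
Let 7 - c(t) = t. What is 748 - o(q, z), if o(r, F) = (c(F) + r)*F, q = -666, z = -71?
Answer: -41000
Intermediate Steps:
c(t) = 7 - t
o(r, F) = F*(7 + r - F) (o(r, F) = ((7 - F) + r)*F = (7 + r - F)*F = F*(7 + r - F))
748 - o(q, z) = 748 - (-71)*(7 - 666 - 1*(-71)) = 748 - (-71)*(7 - 666 + 71) = 748 - (-71)*(-588) = 748 - 1*41748 = 748 - 41748 = -41000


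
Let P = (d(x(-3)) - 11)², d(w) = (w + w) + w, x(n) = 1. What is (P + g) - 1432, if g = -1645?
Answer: -3013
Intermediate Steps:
d(w) = 3*w (d(w) = 2*w + w = 3*w)
P = 64 (P = (3*1 - 11)² = (3 - 11)² = (-8)² = 64)
(P + g) - 1432 = (64 - 1645) - 1432 = -1581 - 1432 = -3013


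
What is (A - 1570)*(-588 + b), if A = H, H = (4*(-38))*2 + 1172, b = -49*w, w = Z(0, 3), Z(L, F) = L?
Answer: 412776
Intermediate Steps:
w = 0
b = 0 (b = -49*0 = 0)
H = 868 (H = -152*2 + 1172 = -304 + 1172 = 868)
A = 868
(A - 1570)*(-588 + b) = (868 - 1570)*(-588 + 0) = -702*(-588) = 412776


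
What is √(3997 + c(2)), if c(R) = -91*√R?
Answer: √(3997 - 91*√2) ≈ 62.196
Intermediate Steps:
√(3997 + c(2)) = √(3997 - 91*√2)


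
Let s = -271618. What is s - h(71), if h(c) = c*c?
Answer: -276659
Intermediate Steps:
h(c) = c²
s - h(71) = -271618 - 1*71² = -271618 - 1*5041 = -271618 - 5041 = -276659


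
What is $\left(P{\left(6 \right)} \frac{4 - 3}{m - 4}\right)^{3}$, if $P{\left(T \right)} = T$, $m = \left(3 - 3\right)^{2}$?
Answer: $- \frac{27}{8} \approx -3.375$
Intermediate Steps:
$m = 0$ ($m = 0^{2} = 0$)
$\left(P{\left(6 \right)} \frac{4 - 3}{m - 4}\right)^{3} = \left(6 \frac{4 - 3}{0 - 4}\right)^{3} = \left(6 \cdot 1 \frac{1}{-4}\right)^{3} = \left(6 \cdot 1 \left(- \frac{1}{4}\right)\right)^{3} = \left(6 \left(- \frac{1}{4}\right)\right)^{3} = \left(- \frac{3}{2}\right)^{3} = - \frac{27}{8}$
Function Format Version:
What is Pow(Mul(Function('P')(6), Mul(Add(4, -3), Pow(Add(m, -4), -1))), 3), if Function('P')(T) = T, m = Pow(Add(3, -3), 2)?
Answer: Rational(-27, 8) ≈ -3.3750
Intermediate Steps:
m = 0 (m = Pow(0, 2) = 0)
Pow(Mul(Function('P')(6), Mul(Add(4, -3), Pow(Add(m, -4), -1))), 3) = Pow(Mul(6, Mul(Add(4, -3), Pow(Add(0, -4), -1))), 3) = Pow(Mul(6, Mul(1, Pow(-4, -1))), 3) = Pow(Mul(6, Mul(1, Rational(-1, 4))), 3) = Pow(Mul(6, Rational(-1, 4)), 3) = Pow(Rational(-3, 2), 3) = Rational(-27, 8)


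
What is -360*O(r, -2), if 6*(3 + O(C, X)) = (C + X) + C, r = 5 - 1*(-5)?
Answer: 0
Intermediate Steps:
r = 10 (r = 5 + 5 = 10)
O(C, X) = -3 + C/3 + X/6 (O(C, X) = -3 + ((C + X) + C)/6 = -3 + (X + 2*C)/6 = -3 + (C/3 + X/6) = -3 + C/3 + X/6)
-360*O(r, -2) = -360*(-3 + (⅓)*10 + (⅙)*(-2)) = -360*(-3 + 10/3 - ⅓) = -360*0 = 0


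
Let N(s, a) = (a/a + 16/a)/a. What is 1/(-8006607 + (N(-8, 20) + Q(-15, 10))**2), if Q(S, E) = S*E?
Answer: -10000/79841339919 ≈ -1.2525e-7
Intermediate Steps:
N(s, a) = (1 + 16/a)/a
Q(S, E) = E*S
1/(-8006607 + (N(-8, 20) + Q(-15, 10))**2) = 1/(-8006607 + ((16 + 20)/20**2 + 10*(-15))**2) = 1/(-8006607 + ((1/400)*36 - 150)**2) = 1/(-8006607 + (9/100 - 150)**2) = 1/(-8006607 + (-14991/100)**2) = 1/(-8006607 + 224730081/10000) = 1/(-79841339919/10000) = -10000/79841339919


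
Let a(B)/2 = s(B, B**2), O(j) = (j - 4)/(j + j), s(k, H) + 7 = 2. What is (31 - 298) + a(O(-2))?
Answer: -277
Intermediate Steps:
s(k, H) = -5 (s(k, H) = -7 + 2 = -5)
O(j) = (-4 + j)/(2*j) (O(j) = (-4 + j)/((2*j)) = (-4 + j)*(1/(2*j)) = (-4 + j)/(2*j))
a(B) = -10 (a(B) = 2*(-5) = -10)
(31 - 298) + a(O(-2)) = (31 - 298) - 10 = -267 - 10 = -277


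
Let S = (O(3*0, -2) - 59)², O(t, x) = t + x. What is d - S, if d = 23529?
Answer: 19808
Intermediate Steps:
S = 3721 (S = ((3*0 - 2) - 59)² = ((0 - 2) - 59)² = (-2 - 59)² = (-61)² = 3721)
d - S = 23529 - 1*3721 = 23529 - 3721 = 19808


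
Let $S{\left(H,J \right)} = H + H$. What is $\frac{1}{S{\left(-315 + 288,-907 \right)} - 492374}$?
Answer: $- \frac{1}{492428} \approx -2.0308 \cdot 10^{-6}$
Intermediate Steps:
$S{\left(H,J \right)} = 2 H$
$\frac{1}{S{\left(-315 + 288,-907 \right)} - 492374} = \frac{1}{2 \left(-315 + 288\right) - 492374} = \frac{1}{2 \left(-27\right) - 492374} = \frac{1}{-54 - 492374} = \frac{1}{-492428} = - \frac{1}{492428}$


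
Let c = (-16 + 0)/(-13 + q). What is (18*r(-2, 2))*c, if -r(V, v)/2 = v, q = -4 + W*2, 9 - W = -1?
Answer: 384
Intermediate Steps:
W = 10 (W = 9 - 1*(-1) = 9 + 1 = 10)
q = 16 (q = -4 + 10*2 = -4 + 20 = 16)
r(V, v) = -2*v
c = -16/3 (c = (-16 + 0)/(-13 + 16) = -16/3 ≈ -5.3333)
(18*r(-2, 2))*c = (18*(-2*2))*(-16/3) = (18*(-4))*(-16/3) = -72*(-16/3) = 384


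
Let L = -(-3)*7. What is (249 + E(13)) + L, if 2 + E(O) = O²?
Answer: 437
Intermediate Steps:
E(O) = -2 + O²
L = 21 (L = -1*(-21) = 21)
(249 + E(13)) + L = (249 + (-2 + 13²)) + 21 = (249 + (-2 + 169)) + 21 = (249 + 167) + 21 = 416 + 21 = 437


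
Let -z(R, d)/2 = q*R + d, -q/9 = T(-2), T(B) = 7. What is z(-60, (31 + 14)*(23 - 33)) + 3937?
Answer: -2723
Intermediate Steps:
q = -63 (q = -9*7 = -63)
z(R, d) = -2*d + 126*R (z(R, d) = -2*(-63*R + d) = -2*(d - 63*R) = -2*d + 126*R)
z(-60, (31 + 14)*(23 - 33)) + 3937 = (-2*(31 + 14)*(23 - 33) + 126*(-60)) + 3937 = (-90*(-10) - 7560) + 3937 = (-2*(-450) - 7560) + 3937 = (900 - 7560) + 3937 = -6660 + 3937 = -2723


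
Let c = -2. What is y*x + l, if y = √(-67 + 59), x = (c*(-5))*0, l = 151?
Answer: 151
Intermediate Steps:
x = 0 (x = -2*(-5)*0 = 10*0 = 0)
y = 2*I*√2 (y = √(-8) = 2*I*√2 ≈ 2.8284*I)
y*x + l = (2*I*√2)*0 + 151 = 0 + 151 = 151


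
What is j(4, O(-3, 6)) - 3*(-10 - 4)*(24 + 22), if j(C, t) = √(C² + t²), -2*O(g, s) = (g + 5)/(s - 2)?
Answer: 1932 + √257/4 ≈ 1936.0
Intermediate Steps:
O(g, s) = -(5 + g)/(2*(-2 + s)) (O(g, s) = -(g + 5)/(2*(s - 2)) = -(5 + g)/(2*(-2 + s)))
j(4, O(-3, 6)) - 3*(-10 - 4)*(24 + 22) = √(4² + ((-5 - 1*(-3))/(2*(-2 + 6)))²) - 3*(-10 - 4)*(24 + 22) = √(16 + ((½)*(-5 + 3)/4)²) - (-42)*46 = √(16 + ((½)*(¼)*(-2))²) - 3*(-644) = √(16 + (-¼)²) + 1932 = √(16 + 1/16) + 1932 = √(257/16) + 1932 = √257/4 + 1932 = 1932 + √257/4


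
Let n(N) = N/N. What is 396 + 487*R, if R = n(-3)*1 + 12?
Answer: 6727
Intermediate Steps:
n(N) = 1
R = 13 (R = 1*1 + 12 = 1 + 12 = 13)
396 + 487*R = 396 + 487*13 = 396 + 6331 = 6727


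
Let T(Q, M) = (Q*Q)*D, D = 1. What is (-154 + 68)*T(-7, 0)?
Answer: -4214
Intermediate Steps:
T(Q, M) = Q² (T(Q, M) = (Q*Q)*1 = Q²*1 = Q²)
(-154 + 68)*T(-7, 0) = (-154 + 68)*(-7)² = -86*49 = -4214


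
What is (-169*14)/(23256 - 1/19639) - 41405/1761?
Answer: -2713215394747/114898855809 ≈ -23.614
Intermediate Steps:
(-169*14)/(23256 - 1/19639) - 41405/1761 = -2366/(23256 - 1*1/19639) - 41405*1/1761 = -2366/(23256 - 1/19639) - 41405/1761 = -2366/456724583/19639 - 41405/1761 = -2366*19639/456724583 - 41405/1761 = -6637982/65246369 - 41405/1761 = -2713215394747/114898855809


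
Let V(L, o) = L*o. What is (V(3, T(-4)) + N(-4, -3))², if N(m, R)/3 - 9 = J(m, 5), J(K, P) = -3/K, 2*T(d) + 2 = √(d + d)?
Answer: 10737/16 + 315*I*√2/2 ≈ 671.06 + 222.74*I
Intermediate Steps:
T(d) = -1 + √2*√d/2 (T(d) = -1 + √(d + d)/2 = -1 + √(2*d)/2 = -1 + (√2*√d)/2 = -1 + √2*√d/2)
N(m, R) = 27 - 9/m (N(m, R) = 27 + 3*(-3/m) = 27 - 9/m)
(V(3, T(-4)) + N(-4, -3))² = (3*(-1 + √2*√(-4)/2) + (27 - 9/(-4)))² = (3*(-1 + √2*(2*I)/2) + (27 - 9*(-¼)))² = (3*(-1 + I*√2) + (27 + 9/4))² = ((-3 + 3*I*√2) + 117/4)² = (105/4 + 3*I*√2)²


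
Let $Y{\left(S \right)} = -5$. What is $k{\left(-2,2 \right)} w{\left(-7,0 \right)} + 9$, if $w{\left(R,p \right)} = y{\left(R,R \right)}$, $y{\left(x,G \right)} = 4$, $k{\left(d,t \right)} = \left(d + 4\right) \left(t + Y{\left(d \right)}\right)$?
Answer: $-15$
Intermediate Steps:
$k{\left(d,t \right)} = \left(-5 + t\right) \left(4 + d\right)$ ($k{\left(d,t \right)} = \left(d + 4\right) \left(t - 5\right) = \left(4 + d\right) \left(-5 + t\right) = \left(-5 + t\right) \left(4 + d\right)$)
$w{\left(R,p \right)} = 4$
$k{\left(-2,2 \right)} w{\left(-7,0 \right)} + 9 = \left(-20 - -10 + 4 \cdot 2 - 4\right) 4 + 9 = \left(-20 + 10 + 8 - 4\right) 4 + 9 = \left(-6\right) 4 + 9 = -24 + 9 = -15$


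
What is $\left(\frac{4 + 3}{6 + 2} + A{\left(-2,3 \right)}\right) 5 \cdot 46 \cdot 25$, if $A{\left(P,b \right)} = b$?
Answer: $\frac{89125}{4} \approx 22281.0$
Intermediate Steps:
$\left(\frac{4 + 3}{6 + 2} + A{\left(-2,3 \right)}\right) 5 \cdot 46 \cdot 25 = \left(\frac{4 + 3}{6 + 2} + 3\right) 5 \cdot 46 \cdot 25 = \left(\frac{7}{8} + 3\right) 5 \cdot 46 \cdot 25 = \frac{31}{8} \cdot 5 \cdot 46 \cdot 25 = \frac{155}{8} \cdot 46 \cdot 25 = \frac{3565}{4} \cdot 25 = \frac{89125}{4}$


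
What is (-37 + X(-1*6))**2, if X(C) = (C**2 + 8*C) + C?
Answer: 3025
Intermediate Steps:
X(C) = C**2 + 9*C
(-37 + X(-1*6))**2 = (-37 + (-1*6)*(9 - 1*6))**2 = (-37 - 6*(9 - 6))**2 = (-37 - 6*3)**2 = (-37 - 18)**2 = (-55)**2 = 3025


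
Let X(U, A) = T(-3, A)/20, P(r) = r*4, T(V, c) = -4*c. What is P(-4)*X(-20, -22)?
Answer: -352/5 ≈ -70.400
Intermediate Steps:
P(r) = 4*r
X(U, A) = -A/5 (X(U, A) = -4*A/20 = -4*A*(1/20) = -A/5)
P(-4)*X(-20, -22) = (4*(-4))*(-1/5*(-22)) = -16*22/5 = -352/5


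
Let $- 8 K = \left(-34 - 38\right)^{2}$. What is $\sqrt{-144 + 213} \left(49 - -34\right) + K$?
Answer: $-648 + 83 \sqrt{69} \approx 41.45$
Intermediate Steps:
$K = -648$ ($K = - \frac{\left(-34 - 38\right)^{2}}{8} = - \frac{\left(-72\right)^{2}}{8} = \left(- \frac{1}{8}\right) 5184 = -648$)
$\sqrt{-144 + 213} \left(49 - -34\right) + K = \sqrt{-144 + 213} \left(49 - -34\right) - 648 = \sqrt{69} \left(49 + 34\right) - 648 = \sqrt{69} \cdot 83 - 648 = 83 \sqrt{69} - 648 = -648 + 83 \sqrt{69}$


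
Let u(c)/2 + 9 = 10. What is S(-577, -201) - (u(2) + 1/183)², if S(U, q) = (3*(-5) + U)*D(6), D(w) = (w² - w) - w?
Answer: -475946401/33489 ≈ -14212.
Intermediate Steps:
u(c) = 2 (u(c) = -18 + 2*10 = -18 + 20 = 2)
D(w) = w² - 2*w
S(U, q) = -360 + 24*U (S(U, q) = (3*(-5) + U)*(6*(-2 + 6)) = (-15 + U)*(6*4) = (-15 + U)*24 = -360 + 24*U)
S(-577, -201) - (u(2) + 1/183)² = (-360 + 24*(-577)) - (2 + 1/183)² = (-360 - 13848) - (2 + 1/183)² = -14208 - (367/183)² = -14208 - 1*134689/33489 = -14208 - 134689/33489 = -475946401/33489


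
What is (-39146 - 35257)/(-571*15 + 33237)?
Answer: -24801/8224 ≈ -3.0157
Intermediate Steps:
(-39146 - 35257)/(-571*15 + 33237) = -74403/(-8565 + 33237) = -74403/24672 = -74403*1/24672 = -24801/8224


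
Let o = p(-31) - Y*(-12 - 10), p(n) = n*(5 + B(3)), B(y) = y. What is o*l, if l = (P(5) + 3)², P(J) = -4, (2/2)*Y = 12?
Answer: 16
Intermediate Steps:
Y = 12
p(n) = 8*n (p(n) = n*(5 + 3) = n*8 = 8*n)
l = 1 (l = (-4 + 3)² = (-1)² = 1)
o = 16 (o = 8*(-31) - 12*(-12 - 10) = -248 - 12*(-22) = -248 - 1*(-264) = -248 + 264 = 16)
o*l = 16*1 = 16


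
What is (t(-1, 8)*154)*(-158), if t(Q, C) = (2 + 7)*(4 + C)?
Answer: -2627856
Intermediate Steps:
t(Q, C) = 36 + 9*C (t(Q, C) = 9*(4 + C) = 36 + 9*C)
(t(-1, 8)*154)*(-158) = ((36 + 9*8)*154)*(-158) = ((36 + 72)*154)*(-158) = (108*154)*(-158) = 16632*(-158) = -2627856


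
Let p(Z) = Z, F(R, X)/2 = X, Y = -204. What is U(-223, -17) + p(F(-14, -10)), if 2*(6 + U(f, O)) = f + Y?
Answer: -479/2 ≈ -239.50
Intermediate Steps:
F(R, X) = 2*X
U(f, O) = -108 + f/2 (U(f, O) = -6 + (f - 204)/2 = -6 + (-204 + f)/2 = -6 + (-102 + f/2) = -108 + f/2)
U(-223, -17) + p(F(-14, -10)) = (-108 + (½)*(-223)) + 2*(-10) = (-108 - 223/2) - 20 = -439/2 - 20 = -479/2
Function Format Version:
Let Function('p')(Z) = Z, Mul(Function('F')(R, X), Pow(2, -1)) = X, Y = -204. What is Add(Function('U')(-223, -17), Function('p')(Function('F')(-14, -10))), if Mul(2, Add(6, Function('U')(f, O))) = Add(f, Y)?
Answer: Rational(-479, 2) ≈ -239.50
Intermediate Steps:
Function('F')(R, X) = Mul(2, X)
Function('U')(f, O) = Add(-108, Mul(Rational(1, 2), f)) (Function('U')(f, O) = Add(-6, Mul(Rational(1, 2), Add(f, -204))) = Add(-6, Mul(Rational(1, 2), Add(-204, f))) = Add(-6, Add(-102, Mul(Rational(1, 2), f))) = Add(-108, Mul(Rational(1, 2), f)))
Add(Function('U')(-223, -17), Function('p')(Function('F')(-14, -10))) = Add(Add(-108, Mul(Rational(1, 2), -223)), Mul(2, -10)) = Add(Add(-108, Rational(-223, 2)), -20) = Add(Rational(-439, 2), -20) = Rational(-479, 2)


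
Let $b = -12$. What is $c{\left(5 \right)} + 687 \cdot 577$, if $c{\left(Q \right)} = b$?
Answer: $396387$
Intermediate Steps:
$c{\left(Q \right)} = -12$
$c{\left(5 \right)} + 687 \cdot 577 = -12 + 687 \cdot 577 = -12 + 396399 = 396387$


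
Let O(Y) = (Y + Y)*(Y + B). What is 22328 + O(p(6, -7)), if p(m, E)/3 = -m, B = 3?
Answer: 22868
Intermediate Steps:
p(m, E) = -3*m (p(m, E) = 3*(-m) = -3*m)
O(Y) = 2*Y*(3 + Y) (O(Y) = (Y + Y)*(Y + 3) = (2*Y)*(3 + Y) = 2*Y*(3 + Y))
22328 + O(p(6, -7)) = 22328 + 2*(-3*6)*(3 - 3*6) = 22328 + 2*(-18)*(3 - 18) = 22328 + 2*(-18)*(-15) = 22328 + 540 = 22868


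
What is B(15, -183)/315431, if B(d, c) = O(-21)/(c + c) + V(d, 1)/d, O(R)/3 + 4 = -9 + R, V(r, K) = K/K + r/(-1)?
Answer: -599/288619365 ≈ -2.0754e-6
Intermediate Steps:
V(r, K) = 1 - r (V(r, K) = 1 + r*(-1) = 1 - r)
O(R) = -39 + 3*R (O(R) = -12 + 3*(-9 + R) = -12 + (-27 + 3*R) = -39 + 3*R)
B(d, c) = -51/c + (1 - d)/d (B(d, c) = (-39 + 3*(-21))/(c + c) + (1 - d)/d = (-39 - 63)/((2*c)) + (1 - d)/d = -51/c + (1 - d)/d)
B(15, -183)/315431 = (-1 + 1/15 - 51/(-183))/315431 = (-1 + 1/15 - 51*(-1/183))*(1/315431) = (-1 + 1/15 + 17/61)*(1/315431) = -599/915*1/315431 = -599/288619365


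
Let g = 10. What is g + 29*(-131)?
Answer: -3789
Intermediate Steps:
g + 29*(-131) = 10 + 29*(-131) = 10 - 3799 = -3789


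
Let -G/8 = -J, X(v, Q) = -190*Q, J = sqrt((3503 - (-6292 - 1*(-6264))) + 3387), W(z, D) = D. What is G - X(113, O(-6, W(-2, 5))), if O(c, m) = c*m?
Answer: -5700 + 8*sqrt(6918) ≈ -5034.6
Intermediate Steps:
J = sqrt(6918) (J = sqrt((3503 - (-6292 + 6264)) + 3387) = sqrt((3503 - 1*(-28)) + 3387) = sqrt((3503 + 28) + 3387) = sqrt(3531 + 3387) = sqrt(6918) ≈ 83.175)
G = 8*sqrt(6918) (G = -(-8)*sqrt(6918) = 8*sqrt(6918) ≈ 665.40)
G - X(113, O(-6, W(-2, 5))) = 8*sqrt(6918) - (-190)*(-6*5) = 8*sqrt(6918) - (-190)*(-30) = 8*sqrt(6918) - 1*5700 = 8*sqrt(6918) - 5700 = -5700 + 8*sqrt(6918)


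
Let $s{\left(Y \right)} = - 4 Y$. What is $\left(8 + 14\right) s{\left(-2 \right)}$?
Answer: $176$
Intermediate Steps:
$\left(8 + 14\right) s{\left(-2 \right)} = \left(8 + 14\right) \left(\left(-4\right) \left(-2\right)\right) = 22 \cdot 8 = 176$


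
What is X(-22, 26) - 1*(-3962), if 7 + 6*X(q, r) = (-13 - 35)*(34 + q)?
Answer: 23189/6 ≈ 3864.8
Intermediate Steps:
X(q, r) = -1639/6 - 8*q (X(q, r) = -7/6 + ((-13 - 35)*(34 + q))/6 = -7/6 + (-48*(34 + q))/6 = -7/6 + (-1632 - 48*q)/6 = -7/6 + (-272 - 8*q) = -1639/6 - 8*q)
X(-22, 26) - 1*(-3962) = (-1639/6 - 8*(-22)) - 1*(-3962) = (-1639/6 + 176) + 3962 = -583/6 + 3962 = 23189/6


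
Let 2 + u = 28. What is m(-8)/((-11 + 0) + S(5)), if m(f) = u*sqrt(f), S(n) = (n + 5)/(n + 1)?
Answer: -39*I*sqrt(2)/7 ≈ -7.8792*I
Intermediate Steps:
u = 26 (u = -2 + 28 = 26)
S(n) = (5 + n)/(1 + n)
m(f) = 26*sqrt(f)
m(-8)/((-11 + 0) + S(5)) = (26*sqrt(-8))/((-11 + 0) + (5 + 5)/(1 + 5)) = (26*(2*I*sqrt(2)))/(-11 + 10/6) = (52*I*sqrt(2))/(-11 + (1/6)*10) = (52*I*sqrt(2))/(-11 + 5/3) = (52*I*sqrt(2))/(-28/3) = -39*I*sqrt(2)/7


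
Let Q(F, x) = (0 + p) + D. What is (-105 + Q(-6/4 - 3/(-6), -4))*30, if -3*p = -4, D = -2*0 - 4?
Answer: -3230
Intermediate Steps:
D = -4 (D = 0 - 4 = -4)
p = 4/3 (p = -1/3*(-4) = 4/3 ≈ 1.3333)
Q(F, x) = -8/3 (Q(F, x) = (0 + 4/3) - 4 = 4/3 - 4 = -8/3)
(-105 + Q(-6/4 - 3/(-6), -4))*30 = (-105 - 8/3)*30 = -323/3*30 = -3230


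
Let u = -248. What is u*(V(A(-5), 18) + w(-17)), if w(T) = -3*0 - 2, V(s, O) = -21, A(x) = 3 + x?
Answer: 5704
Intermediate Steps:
w(T) = -2 (w(T) = 0 - 2 = -2)
u*(V(A(-5), 18) + w(-17)) = -248*(-21 - 2) = -248*(-23) = 5704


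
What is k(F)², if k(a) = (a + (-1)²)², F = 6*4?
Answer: 390625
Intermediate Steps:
F = 24
k(a) = (1 + a)² (k(a) = (a + 1)² = (1 + a)²)
k(F)² = ((1 + 24)²)² = (25²)² = 625² = 390625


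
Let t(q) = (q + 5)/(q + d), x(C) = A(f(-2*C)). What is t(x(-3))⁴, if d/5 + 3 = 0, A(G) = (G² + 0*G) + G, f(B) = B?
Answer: 4879681/531441 ≈ 9.1820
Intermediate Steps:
A(G) = G + G² (A(G) = (G² + 0) + G = G² + G = G + G²)
d = -15 (d = -15 + 5*0 = -15 + 0 = -15)
x(C) = -2*C*(1 - 2*C) (x(C) = (-2*C)*(1 - 2*C) = -2*C*(1 - 2*C))
t(q) = (5 + q)/(-15 + q) (t(q) = (q + 5)/(q - 15) = (5 + q)/(-15 + q))
t(x(-3))⁴ = ((5 + 2*(-3)*(-1 + 2*(-3)))/(-15 + 2*(-3)*(-1 + 2*(-3))))⁴ = ((5 + 2*(-3)*(-1 - 6))/(-15 + 2*(-3)*(-1 - 6)))⁴ = ((5 + 2*(-3)*(-7))/(-15 + 2*(-3)*(-7)))⁴ = ((5 + 42)/(-15 + 42))⁴ = (47/27)⁴ = 4879681/531441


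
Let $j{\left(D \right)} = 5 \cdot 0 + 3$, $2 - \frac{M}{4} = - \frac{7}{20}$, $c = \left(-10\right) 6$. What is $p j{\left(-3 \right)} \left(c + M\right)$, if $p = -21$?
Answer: $\frac{15939}{5} \approx 3187.8$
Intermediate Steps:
$c = -60$
$M = \frac{47}{5}$ ($M = 8 - 4 \left(- \frac{7}{20}\right) = 8 - 4 \left(\left(-7\right) \frac{1}{20}\right) = 8 - - \frac{7}{5} = 8 + \frac{7}{5} = \frac{47}{5} \approx 9.4$)
$j{\left(D \right)} = 3$ ($j{\left(D \right)} = 0 + 3 = 3$)
$p j{\left(-3 \right)} \left(c + M\right) = - 21 \cdot 3 \left(-60 + \frac{47}{5}\right) = - 21 \cdot 3 \left(- \frac{253}{5}\right) = \left(-21\right) \left(- \frac{759}{5}\right) = \frac{15939}{5}$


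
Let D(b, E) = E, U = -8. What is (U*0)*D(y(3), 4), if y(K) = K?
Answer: 0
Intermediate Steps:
(U*0)*D(y(3), 4) = -8*0*4 = 0*4 = 0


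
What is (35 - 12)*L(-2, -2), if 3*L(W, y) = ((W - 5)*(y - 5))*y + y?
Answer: -2300/3 ≈ -766.67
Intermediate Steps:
L(W, y) = y/3 + y*(-5 + W)*(-5 + y)/3 (L(W, y) = (((W - 5)*(y - 5))*y + y)/3 = (((-5 + W)*(-5 + y))*y + y)/3 = (y*(-5 + W)*(-5 + y) + y)/3 = (y + y*(-5 + W)*(-5 + y))/3 = y/3 + y*(-5 + W)*(-5 + y)/3)
(35 - 12)*L(-2, -2) = (35 - 12)*((⅓)*(-2)*(26 - 5*(-2) - 5*(-2) - 2*(-2))) = 23*((⅓)*(-2)*(26 + 10 + 10 + 4)) = 23*((⅓)*(-2)*50) = 23*(-100/3) = -2300/3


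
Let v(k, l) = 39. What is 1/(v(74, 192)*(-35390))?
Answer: -1/1380210 ≈ -7.2453e-7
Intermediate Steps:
1/(v(74, 192)*(-35390)) = 1/(39*(-35390)) = (1/39)*(-1/35390) = -1/1380210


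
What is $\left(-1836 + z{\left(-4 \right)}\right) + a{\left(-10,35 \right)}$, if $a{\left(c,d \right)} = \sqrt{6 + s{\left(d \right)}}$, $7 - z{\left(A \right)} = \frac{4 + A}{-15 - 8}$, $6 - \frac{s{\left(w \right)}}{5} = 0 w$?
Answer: $-1823$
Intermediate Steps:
$s{\left(w \right)} = 30$ ($s{\left(w \right)} = 30 - 5 \cdot 0 w = 30 - 0 = 30 + 0 = 30$)
$z{\left(A \right)} = \frac{165}{23} + \frac{A}{23}$ ($z{\left(A \right)} = 7 - \frac{4 + A}{-15 - 8} = 7 - \frac{4 + A}{-23} = 7 - \left(4 + A\right) \left(- \frac{1}{23}\right) = 7 - \left(- \frac{4}{23} - \frac{A}{23}\right) = 7 + \left(\frac{4}{23} + \frac{A}{23}\right) = \frac{165}{23} + \frac{A}{23}$)
$a{\left(c,d \right)} = 6$ ($a{\left(c,d \right)} = \sqrt{6 + 30} = \sqrt{36} = 6$)
$\left(-1836 + z{\left(-4 \right)}\right) + a{\left(-10,35 \right)} = \left(-1836 + \left(\frac{165}{23} + \frac{1}{23} \left(-4\right)\right)\right) + 6 = \left(-1836 + \left(\frac{165}{23} - \frac{4}{23}\right)\right) + 6 = \left(-1836 + 7\right) + 6 = -1829 + 6 = -1823$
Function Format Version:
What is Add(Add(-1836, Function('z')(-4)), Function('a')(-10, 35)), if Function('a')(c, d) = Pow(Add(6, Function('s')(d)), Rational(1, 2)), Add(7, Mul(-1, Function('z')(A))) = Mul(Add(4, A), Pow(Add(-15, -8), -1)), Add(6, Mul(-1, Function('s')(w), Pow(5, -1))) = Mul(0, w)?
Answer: -1823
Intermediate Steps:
Function('s')(w) = 30 (Function('s')(w) = Add(30, Mul(-5, Mul(0, w))) = Add(30, Mul(-5, 0)) = Add(30, 0) = 30)
Function('z')(A) = Add(Rational(165, 23), Mul(Rational(1, 23), A)) (Function('z')(A) = Add(7, Mul(-1, Mul(Add(4, A), Pow(Add(-15, -8), -1)))) = Add(7, Mul(-1, Mul(Add(4, A), Pow(-23, -1)))) = Add(7, Mul(-1, Mul(Add(4, A), Rational(-1, 23)))) = Add(7, Mul(-1, Add(Rational(-4, 23), Mul(Rational(-1, 23), A)))) = Add(7, Add(Rational(4, 23), Mul(Rational(1, 23), A))) = Add(Rational(165, 23), Mul(Rational(1, 23), A)))
Function('a')(c, d) = 6 (Function('a')(c, d) = Pow(Add(6, 30), Rational(1, 2)) = Pow(36, Rational(1, 2)) = 6)
Add(Add(-1836, Function('z')(-4)), Function('a')(-10, 35)) = Add(Add(-1836, Add(Rational(165, 23), Mul(Rational(1, 23), -4))), 6) = Add(Add(-1836, Add(Rational(165, 23), Rational(-4, 23))), 6) = Add(Add(-1836, 7), 6) = Add(-1829, 6) = -1823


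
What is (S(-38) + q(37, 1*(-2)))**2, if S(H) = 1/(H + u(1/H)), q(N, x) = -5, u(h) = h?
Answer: 52751169/2088025 ≈ 25.264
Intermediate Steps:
S(H) = 1/(H + 1/H)
(S(-38) + q(37, 1*(-2)))**2 = (-38/(1 + (-38)**2) - 5)**2 = (-38/(1 + 1444) - 5)**2 = (-38/1445 - 5)**2 = (-7263/1445)**2 = 52751169/2088025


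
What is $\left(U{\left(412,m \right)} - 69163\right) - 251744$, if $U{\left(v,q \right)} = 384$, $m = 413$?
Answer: $-320523$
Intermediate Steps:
$\left(U{\left(412,m \right)} - 69163\right) - 251744 = \left(384 - 69163\right) - 251744 = -68779 - 251744 = -320523$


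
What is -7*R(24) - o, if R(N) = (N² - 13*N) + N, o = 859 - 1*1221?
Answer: -1654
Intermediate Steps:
o = -362 (o = 859 - 1221 = -362)
R(N) = N² - 12*N
-7*R(24) - o = -168*(-12 + 24) - 1*(-362) = -168*12 + 362 = -7*288 + 362 = -2016 + 362 = -1654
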